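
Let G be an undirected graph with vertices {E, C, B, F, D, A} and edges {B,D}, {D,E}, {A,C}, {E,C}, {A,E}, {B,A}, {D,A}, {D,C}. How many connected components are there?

2

F is isolated — a component by itself.
Starting from A we can reach A, B, C, D, E. That is one component of size 5.
Total: 2 components.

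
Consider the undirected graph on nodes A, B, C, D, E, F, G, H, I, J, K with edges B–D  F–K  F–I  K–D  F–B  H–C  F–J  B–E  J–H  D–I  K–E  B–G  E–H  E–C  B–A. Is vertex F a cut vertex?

No

Deleting F leaves 1 component (was 1) (its neighbors B, I, J, K remain connected to each other), so F is not a cut vertex.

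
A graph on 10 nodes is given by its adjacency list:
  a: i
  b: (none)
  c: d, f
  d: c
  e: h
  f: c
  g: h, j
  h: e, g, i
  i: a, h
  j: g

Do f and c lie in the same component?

Yes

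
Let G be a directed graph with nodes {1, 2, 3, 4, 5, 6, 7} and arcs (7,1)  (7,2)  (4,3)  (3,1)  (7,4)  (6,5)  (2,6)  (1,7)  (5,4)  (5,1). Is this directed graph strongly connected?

From 5 we can reach every vertex (1, 2, 3, 4, 5, 6, 7), and every vertex can reach 5 (1, 2, 3, 4, 5, 6, 7). So the whole graph is one strongly connected component.

Yes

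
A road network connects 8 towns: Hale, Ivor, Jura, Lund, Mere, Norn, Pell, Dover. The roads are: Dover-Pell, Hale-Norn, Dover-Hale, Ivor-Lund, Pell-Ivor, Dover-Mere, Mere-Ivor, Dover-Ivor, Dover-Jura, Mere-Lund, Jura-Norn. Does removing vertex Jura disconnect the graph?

No

Deleting Jura leaves 1 component (was 1) (its neighbors Norn, Dover remain connected to each other), so Jura is not a cut vertex.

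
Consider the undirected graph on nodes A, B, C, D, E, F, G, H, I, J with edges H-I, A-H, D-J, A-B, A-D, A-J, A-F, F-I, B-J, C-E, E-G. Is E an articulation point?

Deleting E raises the number of components from 2 to 3, so E is a cut vertex.

Yes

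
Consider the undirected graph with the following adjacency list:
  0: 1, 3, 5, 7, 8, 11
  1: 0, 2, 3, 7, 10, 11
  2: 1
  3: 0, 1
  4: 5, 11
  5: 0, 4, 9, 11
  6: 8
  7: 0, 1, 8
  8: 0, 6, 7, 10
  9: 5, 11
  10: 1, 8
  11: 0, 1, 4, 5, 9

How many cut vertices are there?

2

Removing 1 increases the component count from 1 to 2, so 1 is a cut vertex.
Removing 8 increases the component count from 1 to 2, so 8 is a cut vertex.
By contrast removing 9 leaves 1 component; it is not a cut vertex. No other vertex is a cut vertex either.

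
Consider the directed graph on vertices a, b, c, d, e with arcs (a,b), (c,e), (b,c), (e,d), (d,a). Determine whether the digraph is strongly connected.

Yes

From a we can reach every vertex (a, b, c, d, e), and every vertex can reach a (a, b, c, d, e). So the whole graph is one strongly connected component.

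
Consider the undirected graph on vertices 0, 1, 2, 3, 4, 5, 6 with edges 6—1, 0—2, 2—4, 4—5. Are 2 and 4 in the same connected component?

Yes

From 2 we can reach 0, 2, 4, 5, which includes 4.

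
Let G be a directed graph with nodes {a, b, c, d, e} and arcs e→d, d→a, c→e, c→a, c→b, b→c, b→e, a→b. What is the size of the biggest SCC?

5

{a, b, c, d, e} are all mutually reachable — one SCC of size 5.
The largest has 5 vertices.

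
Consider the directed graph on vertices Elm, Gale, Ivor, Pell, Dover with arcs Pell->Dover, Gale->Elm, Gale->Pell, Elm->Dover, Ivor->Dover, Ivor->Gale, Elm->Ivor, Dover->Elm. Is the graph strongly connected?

Yes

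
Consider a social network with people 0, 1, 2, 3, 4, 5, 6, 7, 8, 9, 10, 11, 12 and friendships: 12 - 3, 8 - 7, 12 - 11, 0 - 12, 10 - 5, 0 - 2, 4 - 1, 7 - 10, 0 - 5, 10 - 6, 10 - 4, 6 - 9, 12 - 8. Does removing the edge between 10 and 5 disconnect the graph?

No

After removing 10 - 5, the path 10-7-8-12-0-5 still connects them, so the edge is not a bridge.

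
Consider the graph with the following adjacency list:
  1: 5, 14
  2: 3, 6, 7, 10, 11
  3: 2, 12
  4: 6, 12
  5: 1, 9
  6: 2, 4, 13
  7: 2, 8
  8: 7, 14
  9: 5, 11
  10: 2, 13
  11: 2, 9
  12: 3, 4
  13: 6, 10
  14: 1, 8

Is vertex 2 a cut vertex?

Deleting 2 raises the number of components from 1 to 2, so 2 is a cut vertex.

Yes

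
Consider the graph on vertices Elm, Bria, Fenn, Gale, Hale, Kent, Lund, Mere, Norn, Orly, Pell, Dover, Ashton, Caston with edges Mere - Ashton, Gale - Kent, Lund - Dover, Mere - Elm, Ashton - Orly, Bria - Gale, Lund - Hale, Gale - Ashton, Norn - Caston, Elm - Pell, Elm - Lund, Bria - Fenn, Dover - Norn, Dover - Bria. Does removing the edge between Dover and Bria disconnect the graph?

After removing Dover - Bria, the path Dover-Lund-Elm-Mere-Ashton-Gale-Bria still connects them, so the edge is not a bridge.

No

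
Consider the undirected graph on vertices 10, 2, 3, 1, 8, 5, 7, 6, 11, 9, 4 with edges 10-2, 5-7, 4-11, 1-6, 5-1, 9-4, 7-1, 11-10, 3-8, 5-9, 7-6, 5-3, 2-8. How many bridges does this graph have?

0

The edges on the cycle 5-7-6-1-5 are not bridges since each lies on that cycle.
Every edge lies on some cycle, so there are no bridges.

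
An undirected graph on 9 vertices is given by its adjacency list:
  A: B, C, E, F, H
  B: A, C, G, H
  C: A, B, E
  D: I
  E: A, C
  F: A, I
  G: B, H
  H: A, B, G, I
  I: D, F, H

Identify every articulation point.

I

Removing I increases the component count from 1 to 2, so I is a cut vertex.
By contrast removing A leaves 1 component; it is not a cut vertex. No other vertex is a cut vertex either.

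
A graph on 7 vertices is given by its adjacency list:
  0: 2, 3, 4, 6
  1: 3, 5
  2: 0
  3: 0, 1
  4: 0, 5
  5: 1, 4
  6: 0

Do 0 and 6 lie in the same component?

From 0 we can reach 0, 1, 2, 3, 4, 5, 6, which includes 6.

Yes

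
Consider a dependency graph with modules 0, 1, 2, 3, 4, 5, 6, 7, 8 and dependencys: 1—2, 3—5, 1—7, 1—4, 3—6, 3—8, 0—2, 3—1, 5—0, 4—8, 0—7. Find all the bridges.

The edges on the cycle 3-1-4-8-3 are not bridges since each lies on that cycle.
But removing 3—6 disconnects 3 from 6 — this is a bridge.

3-6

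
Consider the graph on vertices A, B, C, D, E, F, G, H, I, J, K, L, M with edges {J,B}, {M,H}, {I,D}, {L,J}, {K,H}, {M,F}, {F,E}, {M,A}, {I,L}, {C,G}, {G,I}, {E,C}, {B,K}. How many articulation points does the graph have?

2

Removing I increases the component count from 1 to 2, so I is a cut vertex.
Removing M increases the component count from 1 to 2, so M is a cut vertex.
By contrast removing K leaves 1 component; it is not a cut vertex. No other vertex is a cut vertex either.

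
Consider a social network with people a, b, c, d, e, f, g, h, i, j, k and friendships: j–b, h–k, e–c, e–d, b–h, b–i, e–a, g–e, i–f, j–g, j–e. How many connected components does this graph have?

Starting from a we can reach a, b, c, d, e, f, g, h, i, j, k. That is one component of size 11.
Total: 1 component.

1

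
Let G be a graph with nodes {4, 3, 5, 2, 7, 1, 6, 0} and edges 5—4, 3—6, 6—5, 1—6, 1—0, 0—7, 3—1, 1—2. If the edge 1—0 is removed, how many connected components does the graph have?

2

Before removal there is 1 component.
1—0 is a bridge — removing it separates 1's side from 0's side.
After removal: 2 components.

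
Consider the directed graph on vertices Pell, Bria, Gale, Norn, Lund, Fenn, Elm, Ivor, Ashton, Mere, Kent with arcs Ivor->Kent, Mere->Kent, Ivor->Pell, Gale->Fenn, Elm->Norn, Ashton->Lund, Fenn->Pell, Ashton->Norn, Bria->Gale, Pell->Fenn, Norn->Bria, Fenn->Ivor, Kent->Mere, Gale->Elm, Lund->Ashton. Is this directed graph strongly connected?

No

There is no directed path from Bria to Ashton, so the graph is not strongly connected.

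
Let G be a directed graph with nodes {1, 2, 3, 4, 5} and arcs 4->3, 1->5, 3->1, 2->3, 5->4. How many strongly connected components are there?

{1, 3, 4, 5} are all mutually reachable — one SCC of size 4.
{2} is an SCC by itself.
That gives 2 strongly connected components.

2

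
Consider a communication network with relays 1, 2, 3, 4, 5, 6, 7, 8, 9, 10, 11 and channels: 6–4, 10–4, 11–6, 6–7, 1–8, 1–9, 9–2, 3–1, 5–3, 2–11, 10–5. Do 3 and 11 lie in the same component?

Yes

From 3 we can reach 1, 2, 3, 4, 5, 6, 7, 8, 9, 10, 11, which includes 11.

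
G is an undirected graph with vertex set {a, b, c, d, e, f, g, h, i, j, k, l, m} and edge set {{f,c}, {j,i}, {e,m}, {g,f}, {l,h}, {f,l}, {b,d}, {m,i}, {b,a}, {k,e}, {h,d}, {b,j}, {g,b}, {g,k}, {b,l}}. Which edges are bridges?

a-b, c-f

The edges on the cycle g-b-j-i-m-e-k-g are not bridges since each lies on that cycle.
But removing a—b disconnects a from b; removing c—f disconnects c from f — these are bridges.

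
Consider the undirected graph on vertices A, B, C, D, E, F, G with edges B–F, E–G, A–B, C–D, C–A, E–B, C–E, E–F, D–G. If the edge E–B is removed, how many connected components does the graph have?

E and B are still connected via E-F-B, so the component count stays at 1.

1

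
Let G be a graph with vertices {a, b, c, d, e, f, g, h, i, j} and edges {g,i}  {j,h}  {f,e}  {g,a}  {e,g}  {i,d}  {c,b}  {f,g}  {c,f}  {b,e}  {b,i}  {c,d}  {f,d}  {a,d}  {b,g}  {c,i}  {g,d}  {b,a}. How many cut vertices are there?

Removing h, for instance, still leaves 2 components. No single vertex removal increases the component count — the graph has no articulation points.

0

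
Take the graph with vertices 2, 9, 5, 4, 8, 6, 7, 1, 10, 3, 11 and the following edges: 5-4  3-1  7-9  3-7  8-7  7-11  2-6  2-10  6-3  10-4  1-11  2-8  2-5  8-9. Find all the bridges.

none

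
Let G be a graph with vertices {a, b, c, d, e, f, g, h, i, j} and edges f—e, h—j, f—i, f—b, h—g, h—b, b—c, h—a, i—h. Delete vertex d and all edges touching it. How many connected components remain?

1

With d gone, the remaining components are: {a, b, c, e, f, g, h, i, j}.
That is 1 component.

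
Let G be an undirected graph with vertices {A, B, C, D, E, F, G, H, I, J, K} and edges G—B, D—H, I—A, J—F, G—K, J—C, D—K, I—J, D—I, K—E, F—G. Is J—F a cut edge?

No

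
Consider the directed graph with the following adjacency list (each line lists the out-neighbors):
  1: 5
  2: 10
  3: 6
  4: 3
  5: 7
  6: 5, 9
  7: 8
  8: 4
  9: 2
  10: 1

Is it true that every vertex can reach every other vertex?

From 7 we can reach every vertex (1, 2, 3, 4, 5, 6, 7, 8, 9, 10), and every vertex can reach 7 (1, 2, 3, 4, 5, 6, 7, 8, 9, 10). So the whole graph is one strongly connected component.

Yes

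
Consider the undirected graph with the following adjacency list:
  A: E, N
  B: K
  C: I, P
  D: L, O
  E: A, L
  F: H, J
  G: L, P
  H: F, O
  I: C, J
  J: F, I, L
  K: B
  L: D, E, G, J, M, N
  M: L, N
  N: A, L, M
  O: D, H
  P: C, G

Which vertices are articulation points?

Removing L increases the component count from 2 to 3, so L is a cut vertex.
By contrast removing B leaves 2 components; it is not a cut vertex. No other vertex is a cut vertex either.

L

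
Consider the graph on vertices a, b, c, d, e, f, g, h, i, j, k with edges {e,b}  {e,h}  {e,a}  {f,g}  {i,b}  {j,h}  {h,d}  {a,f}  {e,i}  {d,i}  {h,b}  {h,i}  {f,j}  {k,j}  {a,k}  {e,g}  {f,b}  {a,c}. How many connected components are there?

1

Starting from a we can reach a, b, c, d, e, f, g, h, i, j, k. That is one component of size 11.
Total: 1 component.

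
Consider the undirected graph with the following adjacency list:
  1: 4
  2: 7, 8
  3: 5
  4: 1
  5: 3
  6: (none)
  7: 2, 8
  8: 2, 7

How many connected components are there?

6 is isolated — a component by itself.
Starting from 1 we can reach 1, 4. That is one component of size 2.
Starting from 3 we can reach 3, 5. That is one component of size 2.
Starting from 2 we can reach 2, 7, 8. That is one component of size 3.
Total: 4 components.

4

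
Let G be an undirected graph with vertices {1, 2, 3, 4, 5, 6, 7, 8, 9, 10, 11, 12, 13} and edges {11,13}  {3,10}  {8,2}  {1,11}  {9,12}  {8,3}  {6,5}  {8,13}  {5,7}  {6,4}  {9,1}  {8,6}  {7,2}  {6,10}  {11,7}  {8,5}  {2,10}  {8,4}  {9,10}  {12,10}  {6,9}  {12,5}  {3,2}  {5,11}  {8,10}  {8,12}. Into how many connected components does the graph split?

Starting from 1 we can reach 1, 2, 3, 4, 5, 6, 7, 8, 9, 10, 11, 12, 13. That is one component of size 13.
Total: 1 component.

1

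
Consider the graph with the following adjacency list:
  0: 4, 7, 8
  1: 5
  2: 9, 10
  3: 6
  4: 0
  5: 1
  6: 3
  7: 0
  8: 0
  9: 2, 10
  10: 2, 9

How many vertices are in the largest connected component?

4

Starting from 1 we can reach 1, 5. That is one component of size 2.
Starting from 3 we can reach 3, 6. That is one component of size 2.
Starting from 2 we can reach 2, 9, 10. That is one component of size 3.
Starting from 0 we can reach 0, 4, 7, 8. That is one component of size 4.
The largest has 4 vertices.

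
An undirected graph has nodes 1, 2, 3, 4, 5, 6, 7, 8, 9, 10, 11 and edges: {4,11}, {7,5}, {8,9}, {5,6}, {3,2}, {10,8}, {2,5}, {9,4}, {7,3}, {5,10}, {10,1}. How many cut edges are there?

The edges on the cycle 7-3-2-5-7 are not bridges since each lies on that cycle.
But removing 5—10 disconnects 5 from 10; removing 6—5 disconnects 6 from 5; removing 10—8 disconnects 10 from 8; removing 4—11 disconnects 4 from 11 — these are bridges.
In total 7 edges are bridges.

7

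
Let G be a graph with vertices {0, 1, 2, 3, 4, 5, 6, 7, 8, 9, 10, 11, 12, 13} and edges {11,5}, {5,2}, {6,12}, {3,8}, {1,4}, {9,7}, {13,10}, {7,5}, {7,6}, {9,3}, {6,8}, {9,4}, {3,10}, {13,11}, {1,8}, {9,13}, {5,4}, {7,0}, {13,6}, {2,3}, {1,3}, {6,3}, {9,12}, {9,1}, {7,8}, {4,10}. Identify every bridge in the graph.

The edges on the cycle 9-13-11-5-7-9 are not bridges since each lies on that cycle.
But removing 0–7 disconnects 0 from 7 — this is a bridge.

0-7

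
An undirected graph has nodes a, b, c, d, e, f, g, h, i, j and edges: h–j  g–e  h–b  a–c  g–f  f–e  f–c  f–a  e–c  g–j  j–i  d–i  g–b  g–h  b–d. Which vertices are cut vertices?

g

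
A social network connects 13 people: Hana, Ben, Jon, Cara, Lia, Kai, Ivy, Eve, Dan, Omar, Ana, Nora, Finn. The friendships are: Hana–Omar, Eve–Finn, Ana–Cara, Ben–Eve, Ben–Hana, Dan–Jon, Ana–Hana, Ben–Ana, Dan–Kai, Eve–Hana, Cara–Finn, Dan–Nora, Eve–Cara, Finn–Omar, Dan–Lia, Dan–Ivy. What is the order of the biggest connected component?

7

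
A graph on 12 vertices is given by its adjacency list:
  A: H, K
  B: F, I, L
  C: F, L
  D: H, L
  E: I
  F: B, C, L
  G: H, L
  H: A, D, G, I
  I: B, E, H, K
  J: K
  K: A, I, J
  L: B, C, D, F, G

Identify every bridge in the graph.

E-I, J-K

The edges on the cycle I-K-A-H-I are not bridges since each lies on that cycle.
But removing I-E disconnects I from E; removing J-K disconnects J from K — these are bridges.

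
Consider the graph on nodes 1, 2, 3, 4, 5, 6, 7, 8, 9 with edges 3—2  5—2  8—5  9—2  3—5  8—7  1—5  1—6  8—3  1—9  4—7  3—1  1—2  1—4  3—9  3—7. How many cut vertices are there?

1

Removing 1 increases the component count from 1 to 2, so 1 is a cut vertex.
By contrast removing 8 leaves 1 component; it is not a cut vertex. No other vertex is a cut vertex either.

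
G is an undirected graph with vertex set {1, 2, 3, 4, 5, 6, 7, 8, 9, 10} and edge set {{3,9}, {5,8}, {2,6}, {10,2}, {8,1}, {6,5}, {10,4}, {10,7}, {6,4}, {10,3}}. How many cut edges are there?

The edges on the cycle 10-2-6-4-10 are not bridges since each lies on that cycle.
But removing 1–8 disconnects 1 from 8; removing 5–8 disconnects 5 from 8; removing 10–7 disconnects 10 from 7; removing 9–3 disconnects 9 from 3 — these are bridges.
In total 6 edges are bridges.

6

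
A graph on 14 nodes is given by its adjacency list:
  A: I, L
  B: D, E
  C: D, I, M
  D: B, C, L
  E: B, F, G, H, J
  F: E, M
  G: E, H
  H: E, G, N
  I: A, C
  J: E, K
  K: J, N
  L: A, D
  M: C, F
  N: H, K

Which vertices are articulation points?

Removing E increases the component count from 1 to 2, so E is a cut vertex.
By contrast removing M leaves 1 component; it is not a cut vertex. No other vertex is a cut vertex either.

E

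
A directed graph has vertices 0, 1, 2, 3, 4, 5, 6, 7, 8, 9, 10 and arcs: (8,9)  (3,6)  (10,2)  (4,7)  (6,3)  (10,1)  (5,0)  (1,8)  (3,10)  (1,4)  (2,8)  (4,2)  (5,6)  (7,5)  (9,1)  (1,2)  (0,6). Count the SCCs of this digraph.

1

{0, 1, 2, 3, 4, 5, 6, 7, 8, 9, 10} are all mutually reachable — one SCC of size 11.
That gives 1 strongly connected component.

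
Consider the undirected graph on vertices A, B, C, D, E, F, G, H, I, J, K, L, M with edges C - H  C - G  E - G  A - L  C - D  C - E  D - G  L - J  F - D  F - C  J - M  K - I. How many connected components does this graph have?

B is isolated — a component by itself.
Starting from I we can reach I, K. That is one component of size 2.
Starting from A we can reach A, J, L, M. That is one component of size 4.
Starting from C we can reach C, D, E, F, G, H. That is one component of size 6.
Total: 4 components.

4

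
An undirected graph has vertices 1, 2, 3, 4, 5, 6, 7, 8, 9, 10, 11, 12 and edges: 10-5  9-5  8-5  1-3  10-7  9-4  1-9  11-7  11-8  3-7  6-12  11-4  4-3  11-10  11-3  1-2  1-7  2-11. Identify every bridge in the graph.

The edges on the cycle 11-4-3-11 are not bridges since each lies on that cycle.
But removing 6-12 disconnects 6 from 12 — this is a bridge.

12-6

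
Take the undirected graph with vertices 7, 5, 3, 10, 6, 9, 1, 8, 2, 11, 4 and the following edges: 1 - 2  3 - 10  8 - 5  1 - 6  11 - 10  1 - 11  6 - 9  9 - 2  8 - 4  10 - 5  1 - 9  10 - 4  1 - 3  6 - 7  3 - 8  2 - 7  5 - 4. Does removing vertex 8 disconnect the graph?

Deleting 8 leaves 1 component (was 1) (its neighbors 3, 4, 5 remain connected to each other), so 8 is not a cut vertex.

No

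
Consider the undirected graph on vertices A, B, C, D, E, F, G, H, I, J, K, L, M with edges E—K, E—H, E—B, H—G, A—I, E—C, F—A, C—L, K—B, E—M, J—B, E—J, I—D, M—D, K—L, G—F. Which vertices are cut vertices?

Removing E increases the component count from 1 to 2, so E is a cut vertex.
By contrast removing M leaves 1 component; it is not a cut vertex. No other vertex is a cut vertex either.

E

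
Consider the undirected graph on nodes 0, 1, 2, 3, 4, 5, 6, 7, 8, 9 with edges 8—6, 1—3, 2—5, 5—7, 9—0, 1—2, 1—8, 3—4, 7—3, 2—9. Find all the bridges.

0-9, 1-8, 2-9, 3-4, 6-8

The edges on the cycle 1-2-5-7-3-1 are not bridges since each lies on that cycle.
But removing 9—0 disconnects 9 from 0; removing 1—8 disconnects 1 from 8; removing 4—3 disconnects 4 from 3; removing 2—9 disconnects 2 from 9 — these are bridges.
In total 5 edges are bridges.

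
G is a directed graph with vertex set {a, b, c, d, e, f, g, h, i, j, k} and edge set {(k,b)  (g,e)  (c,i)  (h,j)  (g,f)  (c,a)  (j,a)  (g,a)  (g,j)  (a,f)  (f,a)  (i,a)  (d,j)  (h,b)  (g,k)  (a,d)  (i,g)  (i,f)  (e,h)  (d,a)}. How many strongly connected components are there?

8

{a, d, f, j} are all mutually reachable — one SCC of size 4.
{k} is an SCC by itself.
{g} is an SCC by itself.
{e} is an SCC by itself.
{h} is an SCC by itself.
(and 3 more singleton SCCs)
That gives 8 strongly connected components.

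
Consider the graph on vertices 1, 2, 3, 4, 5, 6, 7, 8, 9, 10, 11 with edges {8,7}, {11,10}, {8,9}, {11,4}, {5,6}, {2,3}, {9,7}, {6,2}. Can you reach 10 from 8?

No

The component containing 8 is {7, 8, 9}, and 10 is not in it.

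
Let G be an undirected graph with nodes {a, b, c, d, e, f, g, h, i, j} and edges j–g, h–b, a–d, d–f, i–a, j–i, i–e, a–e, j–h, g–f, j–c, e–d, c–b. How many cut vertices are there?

1

Removing j increases the component count from 1 to 2, so j is a cut vertex.
By contrast removing a leaves 1 component; it is not a cut vertex. No other vertex is a cut vertex either.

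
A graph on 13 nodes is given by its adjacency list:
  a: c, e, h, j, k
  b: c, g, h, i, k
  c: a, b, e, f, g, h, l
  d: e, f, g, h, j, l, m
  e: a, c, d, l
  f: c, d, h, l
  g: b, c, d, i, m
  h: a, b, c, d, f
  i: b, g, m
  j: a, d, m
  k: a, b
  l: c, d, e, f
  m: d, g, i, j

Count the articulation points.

0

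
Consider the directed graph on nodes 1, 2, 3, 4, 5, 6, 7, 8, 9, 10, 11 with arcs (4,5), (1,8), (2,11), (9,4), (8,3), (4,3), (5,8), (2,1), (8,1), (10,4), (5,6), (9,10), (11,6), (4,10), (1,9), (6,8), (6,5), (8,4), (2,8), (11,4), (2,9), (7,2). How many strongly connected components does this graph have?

{1, 4, 5, 6, 8, 9, 10} are all mutually reachable — one SCC of size 7.
{7} is an SCC by itself.
{2} is an SCC by itself.
{3} is an SCC by itself.
{11} is an SCC by itself.
That gives 5 strongly connected components.

5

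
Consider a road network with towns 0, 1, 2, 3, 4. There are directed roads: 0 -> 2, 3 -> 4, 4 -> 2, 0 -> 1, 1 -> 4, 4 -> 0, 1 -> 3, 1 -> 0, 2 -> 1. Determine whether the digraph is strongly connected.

From 1 we can reach every vertex (0, 1, 2, 3, 4), and every vertex can reach 1 (0, 1, 2, 3, 4). So the whole graph is one strongly connected component.

Yes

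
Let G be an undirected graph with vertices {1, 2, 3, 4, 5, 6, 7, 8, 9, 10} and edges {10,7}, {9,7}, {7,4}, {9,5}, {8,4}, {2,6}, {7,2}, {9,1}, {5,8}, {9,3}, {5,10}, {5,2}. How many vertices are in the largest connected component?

10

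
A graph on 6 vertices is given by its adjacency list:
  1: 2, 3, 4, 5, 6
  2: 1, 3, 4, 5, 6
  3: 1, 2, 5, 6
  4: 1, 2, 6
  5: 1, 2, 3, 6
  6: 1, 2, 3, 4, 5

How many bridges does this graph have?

The edges on the cycle 1-2-5-1 are not bridges since each lies on that cycle.
Every edge lies on some cycle, so there are no bridges.

0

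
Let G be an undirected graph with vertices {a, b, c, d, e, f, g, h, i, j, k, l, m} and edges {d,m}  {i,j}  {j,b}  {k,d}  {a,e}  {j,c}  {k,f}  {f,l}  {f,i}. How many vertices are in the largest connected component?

h is isolated — a component by itself.
g is isolated — a component by itself.
Starting from a we can reach a, e. That is one component of size 2.
Starting from b we can reach b, c, d, f, i, j, k, l, m. That is one component of size 9.
The largest has 9 vertices.

9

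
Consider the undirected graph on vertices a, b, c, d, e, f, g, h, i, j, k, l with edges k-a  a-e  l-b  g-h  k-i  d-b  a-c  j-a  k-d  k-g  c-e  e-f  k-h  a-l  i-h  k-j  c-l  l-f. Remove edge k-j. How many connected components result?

1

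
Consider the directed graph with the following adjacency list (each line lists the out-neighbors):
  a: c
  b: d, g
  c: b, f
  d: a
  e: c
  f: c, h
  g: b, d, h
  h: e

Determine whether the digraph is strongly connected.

From e we can reach every vertex (a, b, c, d, e, f, g, h), and every vertex can reach e (a, b, c, d, e, f, g, h). So the whole graph is one strongly connected component.

Yes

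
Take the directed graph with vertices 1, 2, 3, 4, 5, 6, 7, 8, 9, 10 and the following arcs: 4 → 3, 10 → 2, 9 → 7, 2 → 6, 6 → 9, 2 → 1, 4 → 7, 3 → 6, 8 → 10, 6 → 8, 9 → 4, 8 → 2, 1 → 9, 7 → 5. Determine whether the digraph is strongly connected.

There is no directed path from 5 to 4, so the graph is not strongly connected.

No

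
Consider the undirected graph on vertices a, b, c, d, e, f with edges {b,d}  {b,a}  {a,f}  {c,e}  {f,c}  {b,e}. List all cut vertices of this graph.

Removing b increases the component count from 1 to 2, so b is a cut vertex.
By contrast removing c leaves 1 component; it is not a cut vertex. No other vertex is a cut vertex either.

b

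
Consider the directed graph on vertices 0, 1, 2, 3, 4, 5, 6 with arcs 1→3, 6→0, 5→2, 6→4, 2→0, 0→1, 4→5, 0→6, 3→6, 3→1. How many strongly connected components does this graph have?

{0, 1, 2, 3, 4, 5, 6} are all mutually reachable — one SCC of size 7.
That gives 1 strongly connected component.

1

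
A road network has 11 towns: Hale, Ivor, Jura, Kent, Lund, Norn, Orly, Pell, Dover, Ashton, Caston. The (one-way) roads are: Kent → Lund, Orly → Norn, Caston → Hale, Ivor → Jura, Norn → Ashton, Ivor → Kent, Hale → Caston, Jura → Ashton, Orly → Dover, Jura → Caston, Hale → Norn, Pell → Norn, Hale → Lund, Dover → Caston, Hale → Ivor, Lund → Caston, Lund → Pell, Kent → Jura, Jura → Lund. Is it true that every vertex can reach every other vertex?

No

There is no directed path from Ashton to Kent, so the graph is not strongly connected.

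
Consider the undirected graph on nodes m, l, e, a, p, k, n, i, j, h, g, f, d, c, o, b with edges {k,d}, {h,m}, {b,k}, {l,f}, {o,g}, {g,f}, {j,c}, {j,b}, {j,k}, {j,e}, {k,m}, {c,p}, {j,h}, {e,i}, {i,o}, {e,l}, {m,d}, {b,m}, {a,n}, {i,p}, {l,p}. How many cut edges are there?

1

The edges on the cycle e-i-o-g-f-l-e are not bridges since each lies on that cycle.
But removing a–n disconnects a from n — this is a bridge.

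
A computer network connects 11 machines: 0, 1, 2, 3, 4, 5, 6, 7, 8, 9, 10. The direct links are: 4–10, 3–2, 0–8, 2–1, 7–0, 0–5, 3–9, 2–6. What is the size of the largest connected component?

Starting from 4 we can reach 4, 10. That is one component of size 2.
Starting from 0 we can reach 0, 5, 7, 8. That is one component of size 4.
Starting from 1 we can reach 1, 2, 3, 6, 9. That is one component of size 5.
The largest has 5 vertices.

5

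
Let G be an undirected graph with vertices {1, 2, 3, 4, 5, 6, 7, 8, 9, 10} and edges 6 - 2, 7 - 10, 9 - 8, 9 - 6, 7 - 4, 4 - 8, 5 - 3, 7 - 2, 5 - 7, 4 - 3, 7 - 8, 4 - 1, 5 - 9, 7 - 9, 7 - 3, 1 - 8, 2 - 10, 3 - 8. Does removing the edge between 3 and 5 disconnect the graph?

After removing 3 - 5, the path 3-7-5 still connects them, so the edge is not a bridge.

No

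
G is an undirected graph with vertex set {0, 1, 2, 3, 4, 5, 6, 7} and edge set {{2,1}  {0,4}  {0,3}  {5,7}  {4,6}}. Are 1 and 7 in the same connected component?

No

The component containing 1 is {1, 2}, and 7 is not in it.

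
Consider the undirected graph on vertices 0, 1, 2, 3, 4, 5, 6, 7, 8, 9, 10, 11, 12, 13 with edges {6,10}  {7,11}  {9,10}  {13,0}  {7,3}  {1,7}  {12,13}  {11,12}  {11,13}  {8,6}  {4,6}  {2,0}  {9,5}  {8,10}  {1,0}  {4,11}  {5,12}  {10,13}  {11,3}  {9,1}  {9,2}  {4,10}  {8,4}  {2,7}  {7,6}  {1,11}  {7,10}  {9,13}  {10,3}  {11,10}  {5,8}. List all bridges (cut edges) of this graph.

none

The edges on the cycle 8-4-10-6-8 are not bridges since each lies on that cycle.
Every edge lies on some cycle, so there are no bridges.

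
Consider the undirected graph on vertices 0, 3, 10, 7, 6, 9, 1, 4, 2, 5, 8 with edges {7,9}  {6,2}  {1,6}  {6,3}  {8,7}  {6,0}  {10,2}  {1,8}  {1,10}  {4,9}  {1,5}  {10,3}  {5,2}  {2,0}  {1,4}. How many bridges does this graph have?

0

The edges on the cycle 1-8-7-9-4-1 are not bridges since each lies on that cycle.
Every edge lies on some cycle, so there are no bridges.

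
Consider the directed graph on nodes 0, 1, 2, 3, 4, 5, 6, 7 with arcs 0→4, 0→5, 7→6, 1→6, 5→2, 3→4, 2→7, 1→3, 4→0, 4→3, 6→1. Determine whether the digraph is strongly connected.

From 6 we can reach every vertex (0, 1, 2, 3, 4, 5, 6, 7), and every vertex can reach 6 (0, 1, 2, 3, 4, 5, 6, 7). So the whole graph is one strongly connected component.

Yes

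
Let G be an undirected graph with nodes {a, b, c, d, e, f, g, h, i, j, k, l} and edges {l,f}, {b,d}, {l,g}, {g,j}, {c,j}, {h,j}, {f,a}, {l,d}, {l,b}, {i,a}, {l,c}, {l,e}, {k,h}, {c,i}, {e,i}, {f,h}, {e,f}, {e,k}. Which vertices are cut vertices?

l

Removing l increases the component count from 1 to 2, so l is a cut vertex.
By contrast removing f leaves 1 component; it is not a cut vertex. No other vertex is a cut vertex either.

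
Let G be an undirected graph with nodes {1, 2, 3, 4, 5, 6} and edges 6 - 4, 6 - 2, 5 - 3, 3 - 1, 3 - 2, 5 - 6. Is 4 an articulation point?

Deleting 4 leaves 1 component (was 1), so 4 is not a cut vertex.

No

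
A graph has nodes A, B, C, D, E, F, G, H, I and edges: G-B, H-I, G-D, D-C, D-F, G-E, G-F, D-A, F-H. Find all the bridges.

The edges on the cycle G-D-F-G are not bridges since each lies on that cycle.
But removing D-C disconnects D from C; removing G-B disconnects G from B; removing F-H disconnects F from H; removing G-E disconnects G from E — these are bridges.
In total 6 edges are bridges.

A-D, B-G, C-D, E-G, F-H, H-I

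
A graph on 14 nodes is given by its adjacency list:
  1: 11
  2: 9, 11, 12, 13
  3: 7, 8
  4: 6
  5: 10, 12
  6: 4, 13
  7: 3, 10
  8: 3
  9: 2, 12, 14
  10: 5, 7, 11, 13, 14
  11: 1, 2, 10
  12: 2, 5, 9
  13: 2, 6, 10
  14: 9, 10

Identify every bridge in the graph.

The edges on the cycle 2-12-5-10-11-2 are not bridges since each lies on that cycle.
But removing 6-4 disconnects 6 from 4; removing 8-3 disconnects 8 from 3; removing 7-10 disconnects 7 from 10; removing 13-6 disconnects 13 from 6 — these are bridges.
In total 6 edges are bridges.

1-11, 10-7, 13-6, 3-7, 3-8, 4-6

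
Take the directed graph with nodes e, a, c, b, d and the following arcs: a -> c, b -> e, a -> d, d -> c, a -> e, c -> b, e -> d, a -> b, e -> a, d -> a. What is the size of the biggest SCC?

5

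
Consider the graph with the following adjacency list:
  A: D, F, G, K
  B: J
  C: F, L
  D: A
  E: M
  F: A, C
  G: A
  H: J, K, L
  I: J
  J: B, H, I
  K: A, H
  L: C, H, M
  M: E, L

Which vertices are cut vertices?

A, H, J, L, M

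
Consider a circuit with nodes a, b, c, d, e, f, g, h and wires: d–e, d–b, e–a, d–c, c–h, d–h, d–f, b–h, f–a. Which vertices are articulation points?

d

Removing d increases the component count from 2 to 3, so d is a cut vertex.
By contrast removing f leaves 2 components; it is not a cut vertex. No other vertex is a cut vertex either.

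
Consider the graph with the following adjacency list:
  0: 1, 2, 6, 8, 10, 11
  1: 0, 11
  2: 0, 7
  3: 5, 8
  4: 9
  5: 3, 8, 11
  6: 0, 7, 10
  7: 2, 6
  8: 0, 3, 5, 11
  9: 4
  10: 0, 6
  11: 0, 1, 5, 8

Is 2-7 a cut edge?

After removing 2-7, the path 2-0-6-7 still connects them, so the edge is not a bridge.

No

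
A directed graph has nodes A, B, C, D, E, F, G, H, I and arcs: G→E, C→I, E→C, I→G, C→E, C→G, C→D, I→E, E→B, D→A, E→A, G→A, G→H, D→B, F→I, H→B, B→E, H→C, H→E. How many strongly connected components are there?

3

{B, C, D, E, G, H, I} are all mutually reachable — one SCC of size 7.
{F} is an SCC by itself.
{A} is an SCC by itself.
That gives 3 strongly connected components.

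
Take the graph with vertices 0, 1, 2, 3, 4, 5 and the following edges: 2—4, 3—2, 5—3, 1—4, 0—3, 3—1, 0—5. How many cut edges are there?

The edges on the cycle 0-5-3-0 are not bridges since each lies on that cycle.
Every edge lies on some cycle, so there are no bridges.

0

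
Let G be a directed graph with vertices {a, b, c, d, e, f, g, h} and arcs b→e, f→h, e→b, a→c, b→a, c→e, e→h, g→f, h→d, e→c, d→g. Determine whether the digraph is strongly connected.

No

There is no directed path from g to b, so the graph is not strongly connected.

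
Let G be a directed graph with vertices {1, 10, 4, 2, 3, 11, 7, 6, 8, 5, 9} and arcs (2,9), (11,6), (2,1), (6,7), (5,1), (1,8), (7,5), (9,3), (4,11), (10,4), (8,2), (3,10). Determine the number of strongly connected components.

1

{1, 2, 3, 4, 5, 6, 7, 8, 9, 10, 11} are all mutually reachable — one SCC of size 11.
That gives 1 strongly connected component.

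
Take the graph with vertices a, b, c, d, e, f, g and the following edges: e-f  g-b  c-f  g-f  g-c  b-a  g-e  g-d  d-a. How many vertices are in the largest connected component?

Starting from a we can reach a, b, c, d, e, f, g. That is one component of size 7.
The largest has 7 vertices.

7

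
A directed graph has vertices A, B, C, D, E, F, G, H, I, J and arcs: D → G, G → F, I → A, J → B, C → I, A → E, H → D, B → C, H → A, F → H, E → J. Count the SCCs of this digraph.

{A, B, C, E, I, J} are all mutually reachable — one SCC of size 6.
{D, F, G, H} are all mutually reachable — one SCC of size 4.
That gives 2 strongly connected components.

2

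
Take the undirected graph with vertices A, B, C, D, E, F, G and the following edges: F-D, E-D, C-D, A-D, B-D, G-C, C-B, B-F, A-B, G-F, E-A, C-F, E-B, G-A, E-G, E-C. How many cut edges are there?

The edges on the cycle E-G-F-C-E are not bridges since each lies on that cycle.
Every edge lies on some cycle, so there are no bridges.

0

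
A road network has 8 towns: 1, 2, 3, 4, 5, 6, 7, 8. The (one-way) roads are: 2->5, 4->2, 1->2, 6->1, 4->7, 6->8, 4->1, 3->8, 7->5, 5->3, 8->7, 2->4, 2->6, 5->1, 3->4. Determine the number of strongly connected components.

1

{1, 2, 3, 4, 5, 6, 7, 8} are all mutually reachable — one SCC of size 8.
That gives 1 strongly connected component.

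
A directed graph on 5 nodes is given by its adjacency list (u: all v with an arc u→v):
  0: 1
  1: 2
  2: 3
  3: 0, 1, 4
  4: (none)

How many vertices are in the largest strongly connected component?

{0, 1, 2, 3} are all mutually reachable — one SCC of size 4.
{4} is an SCC by itself.
The largest has 4 vertices.

4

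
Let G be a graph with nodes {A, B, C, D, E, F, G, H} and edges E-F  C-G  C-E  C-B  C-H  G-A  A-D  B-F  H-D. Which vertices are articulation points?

Removing C increases the component count from 1 to 2, so C is a cut vertex.
By contrast removing G leaves 1 component; it is not a cut vertex. No other vertex is a cut vertex either.

C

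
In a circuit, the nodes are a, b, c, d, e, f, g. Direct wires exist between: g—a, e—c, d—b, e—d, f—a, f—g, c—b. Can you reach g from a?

Yes

From a we can reach a, f, g, which includes g.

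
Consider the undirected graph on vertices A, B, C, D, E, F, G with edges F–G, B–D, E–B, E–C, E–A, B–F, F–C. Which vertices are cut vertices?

Removing B increases the component count from 1 to 2, so B is a cut vertex.
Removing E increases the component count from 1 to 2, so E is a cut vertex.
Removing F increases the component count from 1 to 2, so F is a cut vertex.
By contrast removing C leaves 1 component; it is not a cut vertex. No other vertex is a cut vertex either.

B, E, F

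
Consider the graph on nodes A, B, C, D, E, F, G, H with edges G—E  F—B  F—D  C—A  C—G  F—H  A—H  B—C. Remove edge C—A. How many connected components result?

1

C and A are still connected via C-B-F-H-A, so the component count stays at 1.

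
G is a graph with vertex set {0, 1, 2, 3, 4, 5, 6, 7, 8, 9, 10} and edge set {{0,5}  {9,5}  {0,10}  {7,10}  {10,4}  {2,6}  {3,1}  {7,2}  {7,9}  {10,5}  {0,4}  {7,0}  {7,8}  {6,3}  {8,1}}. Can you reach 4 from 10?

From 10 we can reach 0, 1, 2, 3, 4, 5, 6, 7, 8, 9, 10, which includes 4.

Yes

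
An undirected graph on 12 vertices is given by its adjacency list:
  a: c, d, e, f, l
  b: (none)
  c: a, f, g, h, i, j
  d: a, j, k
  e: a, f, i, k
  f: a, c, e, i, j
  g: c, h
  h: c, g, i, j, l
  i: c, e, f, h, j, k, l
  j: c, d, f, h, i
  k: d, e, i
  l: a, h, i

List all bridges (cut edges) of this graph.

The edges on the cycle j-c-h-j are not bridges since each lies on that cycle.
Every edge lies on some cycle, so there are no bridges.

none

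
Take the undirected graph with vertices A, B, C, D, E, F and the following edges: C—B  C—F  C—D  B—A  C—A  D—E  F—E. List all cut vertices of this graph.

Removing C increases the component count from 1 to 2, so C is a cut vertex.
By contrast removing A leaves 1 component; it is not a cut vertex. No other vertex is a cut vertex either.

C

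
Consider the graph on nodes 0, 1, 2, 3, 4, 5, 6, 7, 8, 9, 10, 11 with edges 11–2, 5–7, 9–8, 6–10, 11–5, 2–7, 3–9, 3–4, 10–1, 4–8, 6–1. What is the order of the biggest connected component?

4

0 is isolated — a component by itself.
Starting from 1 we can reach 1, 6, 10. That is one component of size 3.
Starting from 2 we can reach 2, 5, 7, 11. That is one component of size 4.
Starting from 3 we can reach 3, 4, 8, 9. That is one component of size 4.
The largest has 4 vertices.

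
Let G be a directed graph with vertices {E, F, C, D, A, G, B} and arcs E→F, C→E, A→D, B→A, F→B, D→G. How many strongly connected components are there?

7

{C} is an SCC by itself.
{F} is an SCC by itself.
{G} is an SCC by itself.
{E} is an SCC by itself.
{D} is an SCC by itself.
(and 2 more singleton SCCs)
That gives 7 strongly connected components.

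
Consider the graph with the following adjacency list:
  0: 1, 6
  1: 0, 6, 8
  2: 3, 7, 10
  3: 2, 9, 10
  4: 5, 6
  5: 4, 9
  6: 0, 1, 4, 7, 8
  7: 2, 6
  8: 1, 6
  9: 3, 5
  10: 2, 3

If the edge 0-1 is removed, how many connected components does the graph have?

1

0 and 1 are still connected via 0-6-1, so the component count stays at 1.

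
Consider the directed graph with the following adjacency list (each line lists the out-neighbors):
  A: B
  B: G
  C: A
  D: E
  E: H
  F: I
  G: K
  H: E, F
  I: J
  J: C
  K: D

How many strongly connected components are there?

{A, B, C, D, E, F, G, H, I, J, K} are all mutually reachable — one SCC of size 11.
That gives 1 strongly connected component.

1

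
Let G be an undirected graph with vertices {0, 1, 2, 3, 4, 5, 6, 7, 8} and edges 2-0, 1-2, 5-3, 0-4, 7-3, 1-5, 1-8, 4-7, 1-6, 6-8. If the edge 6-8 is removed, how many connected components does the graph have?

6 and 8 are still connected via 6-1-8, so the component count stays at 1.

1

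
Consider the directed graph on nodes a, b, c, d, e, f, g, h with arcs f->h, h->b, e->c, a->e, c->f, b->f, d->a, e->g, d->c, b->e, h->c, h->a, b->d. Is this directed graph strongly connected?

No

There is no directed path from g to e, so the graph is not strongly connected.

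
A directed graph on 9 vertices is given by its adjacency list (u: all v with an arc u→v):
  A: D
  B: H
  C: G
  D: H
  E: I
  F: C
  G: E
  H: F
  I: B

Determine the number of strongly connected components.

3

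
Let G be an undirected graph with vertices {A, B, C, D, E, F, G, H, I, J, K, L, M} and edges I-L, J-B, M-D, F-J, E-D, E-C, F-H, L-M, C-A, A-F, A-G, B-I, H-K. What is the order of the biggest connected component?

13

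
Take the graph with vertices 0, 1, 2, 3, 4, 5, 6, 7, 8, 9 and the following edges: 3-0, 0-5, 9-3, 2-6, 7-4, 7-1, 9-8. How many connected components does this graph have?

Starting from 2 we can reach 2, 6. That is one component of size 2.
Starting from 1 we can reach 1, 4, 7. That is one component of size 3.
Starting from 0 we can reach 0, 3, 5, 8, 9. That is one component of size 5.
Total: 3 components.

3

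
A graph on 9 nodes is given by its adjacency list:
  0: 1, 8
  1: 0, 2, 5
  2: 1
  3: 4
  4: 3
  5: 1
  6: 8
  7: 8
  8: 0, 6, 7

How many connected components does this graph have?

Starting from 3 we can reach 3, 4. That is one component of size 2.
Starting from 0 we can reach 0, 1, 2, 5, 6, 7, 8. That is one component of size 7.
Total: 2 components.

2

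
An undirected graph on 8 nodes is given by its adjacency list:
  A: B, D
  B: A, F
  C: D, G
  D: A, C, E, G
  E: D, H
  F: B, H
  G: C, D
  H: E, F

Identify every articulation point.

Removing D increases the component count from 1 to 2, so D is a cut vertex.
By contrast removing C leaves 1 component; it is not a cut vertex. No other vertex is a cut vertex either.

D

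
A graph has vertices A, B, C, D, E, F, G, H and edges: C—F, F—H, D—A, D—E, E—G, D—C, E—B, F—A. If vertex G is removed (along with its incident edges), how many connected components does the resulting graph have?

With G gone, the remaining components are: {A, B, C, D, E, F, H}.
That is 1 component.

1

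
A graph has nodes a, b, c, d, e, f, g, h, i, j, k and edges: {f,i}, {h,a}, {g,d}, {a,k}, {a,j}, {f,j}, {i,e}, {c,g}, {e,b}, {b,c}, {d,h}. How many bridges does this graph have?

The edges on the cycle f-i-e-b-c-g-d-h-a-j-f are not bridges since each lies on that cycle.
But removing a-k disconnects a from k — this is a bridge.

1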